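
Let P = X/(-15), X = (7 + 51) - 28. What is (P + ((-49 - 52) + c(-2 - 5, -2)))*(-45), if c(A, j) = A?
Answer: 4950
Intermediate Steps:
X = 30 (X = 58 - 28 = 30)
P = -2 (P = 30/(-15) = 30*(-1/15) = -2)
(P + ((-49 - 52) + c(-2 - 5, -2)))*(-45) = (-2 + ((-49 - 52) + (-2 - 5)))*(-45) = (-2 + (-101 - 7))*(-45) = (-2 - 108)*(-45) = -110*(-45) = 4950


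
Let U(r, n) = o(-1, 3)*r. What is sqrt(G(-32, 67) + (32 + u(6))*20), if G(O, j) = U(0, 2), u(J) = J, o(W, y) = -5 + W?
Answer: 2*sqrt(190) ≈ 27.568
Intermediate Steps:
U(r, n) = -6*r (U(r, n) = (-5 - 1)*r = -6*r)
G(O, j) = 0 (G(O, j) = -6*0 = 0)
sqrt(G(-32, 67) + (32 + u(6))*20) = sqrt(0 + (32 + 6)*20) = sqrt(0 + 38*20) = sqrt(0 + 760) = sqrt(760) = 2*sqrt(190)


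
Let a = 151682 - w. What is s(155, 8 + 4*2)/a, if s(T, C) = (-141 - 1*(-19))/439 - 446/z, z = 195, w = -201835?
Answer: -219584/30262822785 ≈ -7.2559e-6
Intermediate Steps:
a = 353517 (a = 151682 - 1*(-201835) = 151682 + 201835 = 353517)
s(T, C) = -219584/85605 (s(T, C) = (-141 - 1*(-19))/439 - 446/195 = (-141 + 19)*(1/439) - 446*1/195 = -122*1/439 - 446/195 = -122/439 - 446/195 = -219584/85605)
s(155, 8 + 4*2)/a = -219584/85605/353517 = -219584/85605*1/353517 = -219584/30262822785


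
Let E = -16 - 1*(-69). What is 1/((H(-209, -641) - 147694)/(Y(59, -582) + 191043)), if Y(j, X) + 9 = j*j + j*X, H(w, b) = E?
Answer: -160177/147641 ≈ -1.0849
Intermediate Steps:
E = 53 (E = -16 + 69 = 53)
H(w, b) = 53
Y(j, X) = -9 + j**2 + X*j (Y(j, X) = -9 + (j*j + j*X) = -9 + (j**2 + X*j) = -9 + j**2 + X*j)
1/((H(-209, -641) - 147694)/(Y(59, -582) + 191043)) = 1/((53 - 147694)/((-9 + 59**2 - 582*59) + 191043)) = 1/(-147641/((-9 + 3481 - 34338) + 191043)) = 1/(-147641/(-30866 + 191043)) = 1/(-147641/160177) = -160177/147641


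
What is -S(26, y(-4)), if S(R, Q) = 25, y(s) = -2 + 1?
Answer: -25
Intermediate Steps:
y(s) = -1
-S(26, y(-4)) = -1*25 = -25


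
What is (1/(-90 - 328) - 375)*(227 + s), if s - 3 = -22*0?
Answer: -18026365/209 ≈ -86251.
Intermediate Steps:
s = 3 (s = 3 - 22*0 = 3 + 0 = 3)
(1/(-90 - 328) - 375)*(227 + s) = (1/(-90 - 328) - 375)*(227 + 3) = (1/(-418) - 375)*230 = (-1/418 - 375)*230 = -156751/418*230 = -18026365/209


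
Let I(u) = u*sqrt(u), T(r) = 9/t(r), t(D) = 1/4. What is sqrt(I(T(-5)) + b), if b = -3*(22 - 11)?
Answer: sqrt(183) ≈ 13.528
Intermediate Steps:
t(D) = 1/4 (t(D) = 1*(1/4) = 1/4)
b = -33 (b = -3*11 = -33)
T(r) = 36 (T(r) = 9/(1/4) = 9*4 = 36)
I(u) = u**(3/2)
sqrt(I(T(-5)) + b) = sqrt(36**(3/2) - 33) = sqrt(216 - 33) = sqrt(183)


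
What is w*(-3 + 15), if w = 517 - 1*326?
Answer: 2292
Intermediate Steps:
w = 191 (w = 517 - 326 = 191)
w*(-3 + 15) = 191*(-3 + 15) = 191*12 = 2292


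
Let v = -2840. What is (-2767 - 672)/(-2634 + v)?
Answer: 3439/5474 ≈ 0.62824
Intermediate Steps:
(-2767 - 672)/(-2634 + v) = (-2767 - 672)/(-2634 - 2840) = -3439/(-5474) = -3439*(-1/5474) = 3439/5474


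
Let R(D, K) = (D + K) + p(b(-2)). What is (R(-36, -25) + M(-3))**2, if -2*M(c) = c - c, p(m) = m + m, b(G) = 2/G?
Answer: 3969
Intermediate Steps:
p(m) = 2*m
M(c) = 0 (M(c) = -(c - c)/2 = -1/2*0 = 0)
R(D, K) = -2 + D + K (R(D, K) = (D + K) + 2*(2/(-2)) = (D + K) + 2*(2*(-1/2)) = (D + K) + 2*(-1) = (D + K) - 2 = -2 + D + K)
(R(-36, -25) + M(-3))**2 = ((-2 - 36 - 25) + 0)**2 = (-63 + 0)**2 = (-63)**2 = 3969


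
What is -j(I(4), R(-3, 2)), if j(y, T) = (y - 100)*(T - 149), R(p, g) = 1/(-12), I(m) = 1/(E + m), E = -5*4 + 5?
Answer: -656563/44 ≈ -14922.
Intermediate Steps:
E = -15 (E = -20 + 5 = -15)
I(m) = 1/(-15 + m)
R(p, g) = -1/12 (R(p, g) = 1*(-1/12) = -1/12)
j(y, T) = (-149 + T)*(-100 + y) (j(y, T) = (-100 + y)*(-149 + T) = (-149 + T)*(-100 + y))
-j(I(4), R(-3, 2)) = -(14900 - 149/(-15 + 4) - 100*(-1/12) - 1/(12*(-15 + 4))) = -(14900 - 149/(-11) + 25/3 - 1/12/(-11)) = -(14900 - 149*(-1/11) + 25/3 - 1/12*(-1/11)) = -(14900 + 149/11 + 25/3 + 1/132) = -1*656563/44 = -656563/44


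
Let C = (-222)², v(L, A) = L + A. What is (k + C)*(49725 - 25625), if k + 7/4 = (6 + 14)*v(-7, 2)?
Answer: 1185292225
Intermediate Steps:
v(L, A) = A + L
C = 49284
k = -407/4 (k = -7/4 + (6 + 14)*(2 - 7) = -7/4 + 20*(-5) = -7/4 - 100 = -407/4 ≈ -101.75)
(k + C)*(49725 - 25625) = (-407/4 + 49284)*(49725 - 25625) = (196729/4)*24100 = 1185292225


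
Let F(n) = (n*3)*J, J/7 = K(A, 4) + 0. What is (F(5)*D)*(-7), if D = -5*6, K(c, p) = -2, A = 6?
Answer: -44100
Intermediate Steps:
J = -14 (J = 7*(-2 + 0) = 7*(-2) = -14)
F(n) = -42*n (F(n) = (n*3)*(-14) = (3*n)*(-14) = -42*n)
D = -30
(F(5)*D)*(-7) = (-42*5*(-30))*(-7) = -210*(-30)*(-7) = 6300*(-7) = -44100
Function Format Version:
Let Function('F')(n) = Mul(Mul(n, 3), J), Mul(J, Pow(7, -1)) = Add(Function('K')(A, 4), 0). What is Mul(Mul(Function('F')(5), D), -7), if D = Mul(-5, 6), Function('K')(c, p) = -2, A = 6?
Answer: -44100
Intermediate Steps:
J = -14 (J = Mul(7, Add(-2, 0)) = Mul(7, -2) = -14)
Function('F')(n) = Mul(-42, n) (Function('F')(n) = Mul(Mul(n, 3), -14) = Mul(Mul(3, n), -14) = Mul(-42, n))
D = -30
Mul(Mul(Function('F')(5), D), -7) = Mul(Mul(Mul(-42, 5), -30), -7) = Mul(Mul(-210, -30), -7) = Mul(6300, -7) = -44100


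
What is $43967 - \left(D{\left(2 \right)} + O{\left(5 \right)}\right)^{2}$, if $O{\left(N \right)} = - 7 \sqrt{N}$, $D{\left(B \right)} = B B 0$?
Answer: $43722$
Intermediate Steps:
$D{\left(B \right)} = 0$ ($D{\left(B \right)} = B^{2} \cdot 0 = 0$)
$43967 - \left(D{\left(2 \right)} + O{\left(5 \right)}\right)^{2} = 43967 - \left(0 - 7 \sqrt{5}\right)^{2} = 43967 - \left(- 7 \sqrt{5}\right)^{2} = 43967 - 245 = 43722$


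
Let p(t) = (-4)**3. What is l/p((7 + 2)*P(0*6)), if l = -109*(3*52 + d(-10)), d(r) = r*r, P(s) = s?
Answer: 436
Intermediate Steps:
p(t) = -64
d(r) = r**2
l = -27904 (l = -109*(3*52 + (-10)**2) = -109*(156 + 100) = -109*256 = -27904)
l/p((7 + 2)*P(0*6)) = -27904/(-64) = -27904*(-1/64) = 436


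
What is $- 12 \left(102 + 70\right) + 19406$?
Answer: $17342$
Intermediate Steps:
$- 12 \left(102 + 70\right) + 19406 = \left(-12\right) 172 + 19406 = -2064 + 19406 = 17342$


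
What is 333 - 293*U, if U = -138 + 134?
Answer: 1505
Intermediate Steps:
U = -4
333 - 293*U = 333 - 293*(-4) = 333 + 1172 = 1505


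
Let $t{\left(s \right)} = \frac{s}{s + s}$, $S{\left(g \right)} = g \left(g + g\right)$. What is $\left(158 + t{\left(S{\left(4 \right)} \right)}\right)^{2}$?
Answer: $\frac{100489}{4} \approx 25122.0$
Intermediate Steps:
$S{\left(g \right)} = 2 g^{2}$ ($S{\left(g \right)} = g 2 g = 2 g^{2}$)
$t{\left(s \right)} = \frac{1}{2}$ ($t{\left(s \right)} = \frac{s}{2 s} = s \frac{1}{2 s} = \frac{1}{2}$)
$\left(158 + t{\left(S{\left(4 \right)} \right)}\right)^{2} = \left(158 + \frac{1}{2}\right)^{2} = \left(\frac{317}{2}\right)^{2} = \frac{100489}{4}$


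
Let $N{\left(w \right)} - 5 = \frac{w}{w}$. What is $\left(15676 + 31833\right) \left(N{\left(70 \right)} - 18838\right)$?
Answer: $-894689488$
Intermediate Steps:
$N{\left(w \right)} = 6$ ($N{\left(w \right)} = 5 + \frac{w}{w} = 5 + 1 = 6$)
$\left(15676 + 31833\right) \left(N{\left(70 \right)} - 18838\right) = \left(15676 + 31833\right) \left(6 - 18838\right) = 47509 \left(-18832\right) = -894689488$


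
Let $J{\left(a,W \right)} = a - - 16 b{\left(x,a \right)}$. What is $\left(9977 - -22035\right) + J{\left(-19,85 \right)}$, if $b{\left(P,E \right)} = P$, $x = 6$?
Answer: $32089$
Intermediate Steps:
$J{\left(a,W \right)} = 96 + a$ ($J{\left(a,W \right)} = a - \left(-16\right) 6 = a - -96 = a + 96 = 96 + a$)
$\left(9977 - -22035\right) + J{\left(-19,85 \right)} = \left(9977 - -22035\right) + \left(96 - 19\right) = \left(9977 + 22035\right) + 77 = 32012 + 77 = 32089$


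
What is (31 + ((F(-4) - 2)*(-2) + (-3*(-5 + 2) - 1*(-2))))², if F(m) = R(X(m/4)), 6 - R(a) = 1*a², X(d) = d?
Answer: 1296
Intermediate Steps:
R(a) = 6 - a²
F(m) = 6 - m²/16 (F(m) = 6 - (m/4)² = 6 - m²/16)
(31 + ((F(-4) - 2)*(-2) + (-3*(-5 + 2) - 1*(-2))))² = (31 + (((6 - 1/16*(-4)²) - 2)*(-2) + (-3*(-5 + 2) - 1*(-2))))² = (31 + (((6 - 1/16*16) - 2)*(-2) + (-3*(-3) + 2)))² = (31 + (((6 - 1) - 2)*(-2) + (9 + 2)))² = (31 + ((5 - 2)*(-2) + 11))² = (31 + (3*(-2) + 11))² = (31 + (-6 + 11))² = (31 + 5)² = 36² = 1296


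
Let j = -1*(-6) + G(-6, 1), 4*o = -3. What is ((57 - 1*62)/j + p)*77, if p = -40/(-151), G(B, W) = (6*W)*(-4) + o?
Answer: 92708/2265 ≈ 40.931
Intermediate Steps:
o = -¾ (o = (¼)*(-3) = -¾ ≈ -0.75000)
G(B, W) = -¾ - 24*W (G(B, W) = (6*W)*(-4) - ¾ = -24*W - ¾ = -¾ - 24*W)
p = 40/151 (p = -40*(-1/151) = 40/151 ≈ 0.26490)
j = -75/4 (j = -1*(-6) + (-¾ - 24*1) = 6 + (-¾ - 24) = 6 - 99/4 = -75/4 ≈ -18.750)
((57 - 1*62)/j + p)*77 = ((57 - 1*62)/(-75/4) + 40/151)*77 = ((57 - 62)*(-4/75) + 40/151)*77 = (-5*(-4/75) + 40/151)*77 = (4/15 + 40/151)*77 = (1204/2265)*77 = 92708/2265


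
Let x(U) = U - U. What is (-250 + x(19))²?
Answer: 62500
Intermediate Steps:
x(U) = 0
(-250 + x(19))² = (-250 + 0)² = (-250)² = 62500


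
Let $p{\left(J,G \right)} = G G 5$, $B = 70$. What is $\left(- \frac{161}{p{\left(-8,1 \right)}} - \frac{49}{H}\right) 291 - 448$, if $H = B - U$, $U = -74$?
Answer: $- \frac{2380133}{240} \approx -9917.2$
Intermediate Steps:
$p{\left(J,G \right)} = 5 G^{2}$ ($p{\left(J,G \right)} = G^{2} \cdot 5 = 5 G^{2}$)
$H = 144$ ($H = 70 - -74 = 70 + 74 = 144$)
$\left(- \frac{161}{p{\left(-8,1 \right)}} - \frac{49}{H}\right) 291 - 448 = \left(- \frac{161}{5 \cdot 1^{2}} - \frac{49}{144}\right) 291 - 448 = \left(- \frac{161}{5 \cdot 1} - \frac{49}{144}\right) 291 - 448 = \left(- \frac{161}{5} - \frac{49}{144}\right) 291 - 448 = \left(- \frac{23429}{720}\right) 291 - 448 = - \frac{2272613}{240} - 448 = - \frac{2380133}{240}$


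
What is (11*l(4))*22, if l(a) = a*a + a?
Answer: 4840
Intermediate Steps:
l(a) = a + a**2 (l(a) = a**2 + a = a + a**2)
(11*l(4))*22 = (11*(4*(1 + 4)))*22 = (11*(4*5))*22 = (11*20)*22 = 220*22 = 4840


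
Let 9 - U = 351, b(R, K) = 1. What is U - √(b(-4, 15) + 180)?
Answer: -342 - √181 ≈ -355.45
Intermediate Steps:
U = -342 (U = 9 - 1*351 = 9 - 351 = -342)
U - √(b(-4, 15) + 180) = -342 - √(1 + 180) = -342 - √181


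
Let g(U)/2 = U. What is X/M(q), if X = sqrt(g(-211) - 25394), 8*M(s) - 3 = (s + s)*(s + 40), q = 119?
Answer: 16*I*sqrt(6454)/37845 ≈ 0.033965*I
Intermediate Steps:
g(U) = 2*U
M(s) = 3/8 + s*(40 + s)/4 (M(s) = 3/8 + ((s + s)*(s + 40))/8 = 3/8 + ((2*s)*(40 + s))/8 = 3/8 + (2*s*(40 + s))/8 = 3/8 + s*(40 + s)/4)
X = 2*I*sqrt(6454) (X = sqrt(2*(-211) - 25394) = sqrt(-422 - 25394) = sqrt(-25816) = 2*I*sqrt(6454) ≈ 160.67*I)
X/M(q) = (2*I*sqrt(6454))/(3/8 + 10*119 + (1/4)*119**2) = (2*I*sqrt(6454))/(3/8 + 1190 + (1/4)*14161) = (2*I*sqrt(6454))/(3/8 + 1190 + 14161/4) = (2*I*sqrt(6454))/(37845/8) = (2*I*sqrt(6454))*(8/37845) = 16*I*sqrt(6454)/37845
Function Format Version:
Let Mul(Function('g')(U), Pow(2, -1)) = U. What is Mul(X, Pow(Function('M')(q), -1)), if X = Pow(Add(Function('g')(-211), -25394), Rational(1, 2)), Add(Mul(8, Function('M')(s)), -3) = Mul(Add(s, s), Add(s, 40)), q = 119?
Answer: Mul(Rational(16, 37845), I, Pow(6454, Rational(1, 2))) ≈ Mul(0.033965, I)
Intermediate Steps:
Function('g')(U) = Mul(2, U)
Function('M')(s) = Add(Rational(3, 8), Mul(Rational(1, 4), s, Add(40, s))) (Function('M')(s) = Add(Rational(3, 8), Mul(Rational(1, 8), Mul(Add(s, s), Add(s, 40)))) = Add(Rational(3, 8), Mul(Rational(1, 8), Mul(Mul(2, s), Add(40, s)))) = Add(Rational(3, 8), Mul(Rational(1, 8), Mul(2, s, Add(40, s)))) = Add(Rational(3, 8), Mul(Rational(1, 4), s, Add(40, s))))
X = Mul(2, I, Pow(6454, Rational(1, 2))) (X = Pow(Add(Mul(2, -211), -25394), Rational(1, 2)) = Pow(Add(-422, -25394), Rational(1, 2)) = Pow(-25816, Rational(1, 2)) = Mul(2, I, Pow(6454, Rational(1, 2))) ≈ Mul(160.67, I))
Mul(X, Pow(Function('M')(q), -1)) = Mul(Mul(2, I, Pow(6454, Rational(1, 2))), Pow(Add(Rational(3, 8), Mul(10, 119), Mul(Rational(1, 4), Pow(119, 2))), -1)) = Mul(Mul(2, I, Pow(6454, Rational(1, 2))), Pow(Add(Rational(3, 8), 1190, Mul(Rational(1, 4), 14161)), -1)) = Mul(Mul(2, I, Pow(6454, Rational(1, 2))), Pow(Add(Rational(3, 8), 1190, Rational(14161, 4)), -1)) = Mul(Mul(2, I, Pow(6454, Rational(1, 2))), Pow(Rational(37845, 8), -1)) = Mul(Mul(2, I, Pow(6454, Rational(1, 2))), Rational(8, 37845)) = Mul(Rational(16, 37845), I, Pow(6454, Rational(1, 2)))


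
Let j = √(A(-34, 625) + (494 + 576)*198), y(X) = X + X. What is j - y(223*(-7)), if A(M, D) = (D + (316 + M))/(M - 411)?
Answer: 3122 + 23*√79306565/445 ≈ 3582.3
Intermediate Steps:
A(M, D) = (316 + D + M)/(-411 + M)
y(X) = 2*X
j = 23*√79306565/445 (j = √((316 + 625 - 34)/(-411 - 34) + (494 + 576)*198) = √(907/(-445) + 1070*198) = √(-1/445*907 + 211860) = √(-907/445 + 211860) = √(94276793/445) = 23*√79306565/445 ≈ 460.28)
j - y(223*(-7)) = 23*√79306565/445 - 2*223*(-7) = 23*√79306565/445 - 2*(-1561) = 23*√79306565/445 - 1*(-3122) = 23*√79306565/445 + 3122 = 3122 + 23*√79306565/445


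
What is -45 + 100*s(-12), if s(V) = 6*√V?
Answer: -45 + 1200*I*√3 ≈ -45.0 + 2078.5*I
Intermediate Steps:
-45 + 100*s(-12) = -45 + 100*(6*√(-12)) = -45 + 100*(6*(2*I*√3)) = -45 + 100*(12*I*√3) = -45 + 1200*I*√3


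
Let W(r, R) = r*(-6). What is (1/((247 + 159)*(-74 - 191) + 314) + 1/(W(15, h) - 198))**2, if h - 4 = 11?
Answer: 723125881/59658198672384 ≈ 1.2121e-5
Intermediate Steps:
h = 15 (h = 4 + 11 = 15)
W(r, R) = -6*r
(1/((247 + 159)*(-74 - 191) + 314) + 1/(W(15, h) - 198))**2 = (1/((247 + 159)*(-74 - 191) + 314) + 1/(-6*15 - 198))**2 = (1/(406*(-265) + 314) + 1/(-90 - 198))**2 = (1/(-107590 + 314) + 1/(-288))**2 = (1/(-107276) - 1/288)**2 = (-1/107276 - 1/288)**2 = (-26891/7723872)**2 = 723125881/59658198672384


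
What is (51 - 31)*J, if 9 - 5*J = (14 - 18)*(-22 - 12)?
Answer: -508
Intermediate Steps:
J = -127/5 (J = 9/5 - (14 - 18)*(-22 - 12)/5 = 9/5 - (-4)*(-34)/5 = 9/5 - 1/5*136 = 9/5 - 136/5 = -127/5 ≈ -25.400)
(51 - 31)*J = (51 - 31)*(-127/5) = 20*(-127/5) = -508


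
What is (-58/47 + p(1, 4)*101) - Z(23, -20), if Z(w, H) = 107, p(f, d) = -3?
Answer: -19328/47 ≈ -411.23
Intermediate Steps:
(-58/47 + p(1, 4)*101) - Z(23, -20) = (-58/47 - 3*101) - 1*107 = (-58*1/47 - 303) - 107 = (-58/47 - 303) - 107 = -14299/47 - 107 = -19328/47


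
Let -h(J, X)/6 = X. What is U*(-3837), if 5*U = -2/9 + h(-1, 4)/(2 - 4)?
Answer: -135574/15 ≈ -9038.3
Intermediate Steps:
h(J, X) = -6*X
U = 106/45 (U = (-2/9 + (-6*4)/(2 - 4))/5 = (-2*⅑ - 24/(-2))/5 = (-2/9 - 24*(-½))/5 = (-2/9 + 12)/5 = (⅕)*(106/9) = 106/45 ≈ 2.3556)
U*(-3837) = (106/45)*(-3837) = -135574/15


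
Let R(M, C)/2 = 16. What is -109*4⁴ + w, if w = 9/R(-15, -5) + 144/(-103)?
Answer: -91975265/3296 ≈ -27905.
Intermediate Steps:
R(M, C) = 32 (R(M, C) = 2*16 = 32)
w = -3681/3296 (w = 9/32 + 144/(-103) = 9*(1/32) + 144*(-1/103) = 9/32 - 144/103 = -3681/3296 ≈ -1.1168)
-109*4⁴ + w = -109*4⁴ - 3681/3296 = -109*256 - 3681/3296 = -27904 - 3681/3296 = -91975265/3296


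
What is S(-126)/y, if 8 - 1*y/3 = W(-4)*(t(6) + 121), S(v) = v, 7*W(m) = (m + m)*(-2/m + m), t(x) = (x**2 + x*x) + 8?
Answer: 21/398 ≈ 0.052764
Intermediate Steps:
t(x) = 8 + 2*x**2 (t(x) = (x**2 + x**2) + 8 = 2*x**2 + 8 = 8 + 2*x**2)
W(m) = 2*m*(m - 2/m)/7 (W(m) = ((m + m)*(-2/m + m))/7 = ((2*m)*(m - 2/m))/7 = (2*m*(m - 2/m))/7 = 2*m*(m - 2/m)/7)
y = -2388 (y = 24 - 3*(-4/7 + (2/7)*(-4)**2)*((8 + 2*6**2) + 121) = 24 - 3*(-4/7 + (2/7)*16)*((8 + 2*36) + 121) = 24 - 3*(-4/7 + 32/7)*((8 + 72) + 121) = 24 - 12*(80 + 121) = 24 - 12*201 = 24 - 3*804 = 24 - 2412 = -2388)
S(-126)/y = -126/(-2388) = -126*(-1/2388) = 21/398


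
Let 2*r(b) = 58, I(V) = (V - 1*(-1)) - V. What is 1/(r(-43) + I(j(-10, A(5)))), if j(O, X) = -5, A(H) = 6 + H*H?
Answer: 1/30 ≈ 0.033333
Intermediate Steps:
A(H) = 6 + H²
I(V) = 1 (I(V) = (V + 1) - V = (1 + V) - V = 1)
r(b) = 29 (r(b) = (½)*58 = 29)
1/(r(-43) + I(j(-10, A(5)))) = 1/(29 + 1) = 1/30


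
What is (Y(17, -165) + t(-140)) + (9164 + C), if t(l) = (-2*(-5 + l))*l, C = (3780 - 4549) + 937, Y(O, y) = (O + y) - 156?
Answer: -31572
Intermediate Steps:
Y(O, y) = -156 + O + y
C = 168 (C = -769 + 937 = 168)
t(l) = l*(10 - 2*l) (t(l) = (10 - 2*l)*l = l*(10 - 2*l))
(Y(17, -165) + t(-140)) + (9164 + C) = ((-156 + 17 - 165) + 2*(-140)*(5 - 1*(-140))) + (9164 + 168) = (-304 + 2*(-140)*(5 + 140)) + 9332 = (-304 + 2*(-140)*145) + 9332 = (-304 - 40600) + 9332 = -40904 + 9332 = -31572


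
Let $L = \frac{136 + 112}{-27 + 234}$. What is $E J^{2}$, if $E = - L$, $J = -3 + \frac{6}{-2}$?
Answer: $- \frac{992}{23} \approx -43.13$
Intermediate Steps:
$J = -6$ ($J = -3 + 6 \left(- \frac{1}{2}\right) = -3 - 3 = -6$)
$L = \frac{248}{207} \approx 1.1981$
$E = - \frac{248}{207}$ ($E = \left(-1\right) \frac{248}{207} = - \frac{248}{207} \approx -1.1981$)
$E J^{2} = - \frac{248 \left(-6\right)^{2}}{207} = \left(- \frac{248}{207}\right) 36 = - \frac{992}{23}$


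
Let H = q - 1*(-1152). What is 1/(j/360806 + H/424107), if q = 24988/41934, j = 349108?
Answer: 1604188841762007/1556537768050460 ≈ 1.0306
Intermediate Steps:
q = 12494/20967 (q = 24988*(1/41934) = 12494/20967 ≈ 0.59589)
H = 24166478/20967 (H = 12494/20967 - 1*(-1152) = 12494/20967 + 1152 = 24166478/20967 ≈ 1152.6)
1/(j/360806 + H/424107) = 1/(349108/360806 + (24166478/20967)/424107) = 1/(349108*(1/360806) + (24166478/20967)*(1/424107)) = 1/(174554/180403 + 24166478/8892251469) = 1/(1556537768050460/1604188841762007) = 1604188841762007/1556537768050460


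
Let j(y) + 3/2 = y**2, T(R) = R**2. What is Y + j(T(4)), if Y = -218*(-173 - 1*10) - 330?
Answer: 79637/2 ≈ 39819.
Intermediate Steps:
Y = 39564 (Y = -218*(-173 - 10) - 330 = -218*(-183) - 330 = 39894 - 330 = 39564)
j(y) = -3/2 + y**2
Y + j(T(4)) = 39564 + (-3/2 + (4**2)**2) = 39564 + (-3/2 + 16**2) = 39564 + (-3/2 + 256) = 39564 + 509/2 = 79637/2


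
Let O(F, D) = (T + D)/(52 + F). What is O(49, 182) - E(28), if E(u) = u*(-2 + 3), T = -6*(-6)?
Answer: -2610/101 ≈ -25.842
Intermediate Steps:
T = 36
E(u) = u (E(u) = u*1 = u)
O(F, D) = (36 + D)/(52 + F)
O(49, 182) - E(28) = (36 + 182)/(52 + 49) - 1*28 = 218/101 - 28 = -2610/101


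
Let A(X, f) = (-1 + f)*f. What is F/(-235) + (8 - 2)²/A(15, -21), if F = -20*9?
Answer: 3054/3619 ≈ 0.84388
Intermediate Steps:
A(X, f) = f*(-1 + f)
F = -180
F/(-235) + (8 - 2)²/A(15, -21) = -180/(-235) + (8 - 2)²/((-21*(-1 - 21))) = -180*(-1/235) + 6²/((-21*(-22))) = 36/47 + 36/462 = 36/47 + 36*(1/462) = 36/47 + 6/77 = 3054/3619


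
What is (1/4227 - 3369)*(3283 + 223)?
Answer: -49928111572/4227 ≈ -1.1812e+7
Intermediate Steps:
(1/4227 - 3369)*(3283 + 223) = (1/4227 - 3369)*3506 = -14240762/4227*3506 = -49928111572/4227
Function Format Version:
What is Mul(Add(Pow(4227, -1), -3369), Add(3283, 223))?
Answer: Rational(-49928111572, 4227) ≈ -1.1812e+7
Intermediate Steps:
Mul(Add(Pow(4227, -1), -3369), Add(3283, 223)) = Mul(Add(Rational(1, 4227), -3369), 3506) = Mul(Rational(-14240762, 4227), 3506) = Rational(-49928111572, 4227)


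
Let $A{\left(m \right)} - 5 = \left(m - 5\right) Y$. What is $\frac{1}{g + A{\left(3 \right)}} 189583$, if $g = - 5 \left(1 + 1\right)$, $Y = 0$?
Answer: $- \frac{189583}{5} \approx -37917.0$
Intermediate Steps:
$A{\left(m \right)} = 5$ ($A{\left(m \right)} = 5 + \left(m - 5\right) 0 = 5 + \left(-5 + m\right) 0 = 5 + 0 = 5$)
$g = -10$ ($g = \left(-5\right) 2 = -10$)
$\frac{1}{g + A{\left(3 \right)}} 189583 = \frac{1}{-10 + 5} \cdot 189583 = \frac{1}{-5} \cdot 189583 = \left(- \frac{1}{5}\right) 189583 = - \frac{189583}{5}$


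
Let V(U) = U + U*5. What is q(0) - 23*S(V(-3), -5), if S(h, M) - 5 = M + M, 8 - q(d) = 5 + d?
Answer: 118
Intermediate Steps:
q(d) = 3 - d (q(d) = 8 - (5 + d) = 8 + (-5 - d) = 3 - d)
V(U) = 6*U (V(U) = U + 5*U = 6*U)
S(h, M) = 5 + 2*M (S(h, M) = 5 + (M + M) = 5 + 2*M)
q(0) - 23*S(V(-3), -5) = (3 - 1*0) - 23*(5 + 2*(-5)) = (3 + 0) - 23*(5 - 10) = 3 - 23*(-5) = 3 + 115 = 118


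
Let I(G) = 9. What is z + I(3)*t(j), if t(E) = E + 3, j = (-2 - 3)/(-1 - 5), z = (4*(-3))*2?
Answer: 21/2 ≈ 10.500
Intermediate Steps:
z = -24 (z = -12*2 = -24)
j = ⅚ (j = -5/(-6) = -5*(-⅙) = ⅚ ≈ 0.83333)
t(E) = 3 + E
z + I(3)*t(j) = -24 + 9*(3 + ⅚) = -24 + 9*(23/6) = -24 + 69/2 = 21/2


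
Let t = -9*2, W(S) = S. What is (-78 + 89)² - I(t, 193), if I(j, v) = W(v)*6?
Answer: -1037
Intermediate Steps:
t = -18
I(j, v) = 6*v (I(j, v) = v*6 = 6*v)
(-78 + 89)² - I(t, 193) = (-78 + 89)² - 6*193 = 11² - 1*1158 = 121 - 1158 = -1037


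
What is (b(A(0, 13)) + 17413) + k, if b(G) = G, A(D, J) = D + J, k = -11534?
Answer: 5892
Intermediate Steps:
(b(A(0, 13)) + 17413) + k = ((0 + 13) + 17413) - 11534 = (13 + 17413) - 11534 = 17426 - 11534 = 5892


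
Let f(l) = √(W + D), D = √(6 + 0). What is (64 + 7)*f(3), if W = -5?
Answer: 71*√(-5 + √6) ≈ 113.39*I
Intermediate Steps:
D = √6 ≈ 2.4495
f(l) = √(-5 + √6)
(64 + 7)*f(3) = (64 + 7)*√(-5 + √6) = 71*√(-5 + √6)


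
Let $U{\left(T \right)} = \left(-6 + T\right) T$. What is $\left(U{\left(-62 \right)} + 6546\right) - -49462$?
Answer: $60224$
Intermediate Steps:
$U{\left(T \right)} = T \left(-6 + T\right)$
$\left(U{\left(-62 \right)} + 6546\right) - -49462 = \left(- 62 \left(-6 - 62\right) + 6546\right) - -49462 = \left(\left(-62\right) \left(-68\right) + 6546\right) + 49462 = \left(4216 + 6546\right) + 49462 = 10762 + 49462 = 60224$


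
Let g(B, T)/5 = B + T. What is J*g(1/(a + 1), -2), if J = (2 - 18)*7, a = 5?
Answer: 3080/3 ≈ 1026.7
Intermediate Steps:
g(B, T) = 5*B + 5*T (g(B, T) = 5*(B + T) = 5*B + 5*T)
J = -112 (J = -16*7 = -112)
J*g(1/(a + 1), -2) = -112*(5/(5 + 1) + 5*(-2)) = -112*(5/6 - 10) = -112*(5*(⅙) - 10) = -112*(⅚ - 10) = -112*(-55/6) = 3080/3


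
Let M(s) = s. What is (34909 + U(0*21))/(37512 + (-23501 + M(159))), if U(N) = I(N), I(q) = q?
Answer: 34909/14170 ≈ 2.4636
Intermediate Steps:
U(N) = N
(34909 + U(0*21))/(37512 + (-23501 + M(159))) = (34909 + 0*21)/(37512 + (-23501 + 159)) = (34909 + 0)/(37512 - 23342) = 34909/14170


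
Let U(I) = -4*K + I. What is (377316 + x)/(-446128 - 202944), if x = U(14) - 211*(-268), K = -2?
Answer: -216943/324536 ≈ -0.66847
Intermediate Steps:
U(I) = 8 + I (U(I) = -4*(-2) + I = 8 + I)
x = 56570 (x = (8 + 14) - 211*(-268) = 22 + 56548 = 56570)
(377316 + x)/(-446128 - 202944) = (377316 + 56570)/(-446128 - 202944) = 433886/(-649072) = 433886*(-1/649072) = -216943/324536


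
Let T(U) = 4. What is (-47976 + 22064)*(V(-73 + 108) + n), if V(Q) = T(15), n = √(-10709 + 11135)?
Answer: -103648 - 25912*√426 ≈ -6.3847e+5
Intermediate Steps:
n = √426 ≈ 20.640
V(Q) = 4
(-47976 + 22064)*(V(-73 + 108) + n) = (-47976 + 22064)*(4 + √426) = -25912*(4 + √426) = -103648 - 25912*√426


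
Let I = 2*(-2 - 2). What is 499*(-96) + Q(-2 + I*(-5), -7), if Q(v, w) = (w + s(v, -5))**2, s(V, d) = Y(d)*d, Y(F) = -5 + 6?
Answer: -47760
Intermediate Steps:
Y(F) = 1
s(V, d) = d (s(V, d) = 1*d = d)
I = -8 (I = 2*(-4) = -8)
Q(v, w) = (-5 + w)**2 (Q(v, w) = (w - 5)**2 = (-5 + w)**2)
499*(-96) + Q(-2 + I*(-5), -7) = 499*(-96) + (-5 - 7)**2 = -47904 + (-12)**2 = -47904 + 144 = -47760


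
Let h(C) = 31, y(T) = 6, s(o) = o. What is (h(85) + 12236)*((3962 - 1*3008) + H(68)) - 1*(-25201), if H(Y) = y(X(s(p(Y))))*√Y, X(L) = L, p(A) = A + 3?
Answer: 11727919 + 147204*√17 ≈ 1.2335e+7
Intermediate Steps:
p(A) = 3 + A
H(Y) = 6*√Y
(h(85) + 12236)*((3962 - 1*3008) + H(68)) - 1*(-25201) = (31 + 12236)*((3962 - 1*3008) + 6*√68) - 1*(-25201) = 12267*((3962 - 3008) + 6*(2*√17)) + 25201 = 12267*(954 + 12*√17) + 25201 = (11702718 + 147204*√17) + 25201 = 11727919 + 147204*√17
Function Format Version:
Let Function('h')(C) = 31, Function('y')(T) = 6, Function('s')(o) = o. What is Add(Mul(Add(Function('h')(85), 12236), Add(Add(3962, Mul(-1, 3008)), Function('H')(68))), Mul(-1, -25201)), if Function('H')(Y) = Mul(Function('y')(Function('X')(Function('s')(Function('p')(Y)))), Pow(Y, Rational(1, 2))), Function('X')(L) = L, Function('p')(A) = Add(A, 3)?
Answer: Add(11727919, Mul(147204, Pow(17, Rational(1, 2)))) ≈ 1.2335e+7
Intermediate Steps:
Function('p')(A) = Add(3, A)
Function('H')(Y) = Mul(6, Pow(Y, Rational(1, 2)))
Add(Mul(Add(Function('h')(85), 12236), Add(Add(3962, Mul(-1, 3008)), Function('H')(68))), Mul(-1, -25201)) = Add(Mul(Add(31, 12236), Add(Add(3962, Mul(-1, 3008)), Mul(6, Pow(68, Rational(1, 2))))), Mul(-1, -25201)) = Add(Mul(12267, Add(Add(3962, -3008), Mul(6, Mul(2, Pow(17, Rational(1, 2)))))), 25201) = Add(Mul(12267, Add(954, Mul(12, Pow(17, Rational(1, 2))))), 25201) = Add(Add(11702718, Mul(147204, Pow(17, Rational(1, 2)))), 25201) = Add(11727919, Mul(147204, Pow(17, Rational(1, 2))))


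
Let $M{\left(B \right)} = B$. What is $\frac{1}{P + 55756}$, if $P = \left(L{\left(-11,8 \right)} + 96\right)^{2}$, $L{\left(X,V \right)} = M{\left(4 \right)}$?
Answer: $\frac{1}{65756} \approx 1.5208 \cdot 10^{-5}$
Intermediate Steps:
$L{\left(X,V \right)} = 4$
$P = 10000$ ($P = \left(4 + 96\right)^{2} = 100^{2} = 10000$)
$\frac{1}{P + 55756} = \frac{1}{10000 + 55756} = \frac{1}{65756}$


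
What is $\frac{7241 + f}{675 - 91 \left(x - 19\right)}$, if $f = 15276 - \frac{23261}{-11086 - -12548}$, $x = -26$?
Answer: $\frac{3655177}{774860} \approx 4.7172$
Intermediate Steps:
$f = \frac{22310251}{1462}$ ($f = 15276 - \frac{23261}{-11086 + 12548} = 15276 - \frac{23261}{1462} = \frac{22310251}{1462} \approx 15260.0$)
$\frac{7241 + f}{675 - 91 \left(x - 19\right)} = \frac{7241 + \frac{22310251}{1462}}{675 - 91 \left(-26 - 19\right)} = \frac{32896593}{1462 \left(675 - -4095\right)} = \frac{32896593}{1462 \left(675 + 4095\right)} = \frac{32896593}{1462 \cdot 4770} = \frac{32896593}{1462} \cdot \frac{1}{4770} = \frac{3655177}{774860}$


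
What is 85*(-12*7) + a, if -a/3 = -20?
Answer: -7080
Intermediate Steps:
a = 60 (a = -3*(-20) = 60)
85*(-12*7) + a = 85*(-12*7) + 60 = 85*(-84) + 60 = -7140 + 60 = -7080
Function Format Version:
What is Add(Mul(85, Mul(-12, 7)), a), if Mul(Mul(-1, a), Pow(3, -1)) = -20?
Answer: -7080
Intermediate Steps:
a = 60 (a = Mul(-3, -20) = 60)
Add(Mul(85, Mul(-12, 7)), a) = Add(Mul(85, Mul(-12, 7)), 60) = Add(Mul(85, -84), 60) = Add(-7140, 60) = -7080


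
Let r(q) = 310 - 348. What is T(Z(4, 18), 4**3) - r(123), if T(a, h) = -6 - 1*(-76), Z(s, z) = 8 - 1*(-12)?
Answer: 108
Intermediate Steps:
Z(s, z) = 20 (Z(s, z) = 8 + 12 = 20)
T(a, h) = 70 (T(a, h) = -6 + 76 = 70)
r(q) = -38
T(Z(4, 18), 4**3) - r(123) = 70 - 1*(-38) = 70 + 38 = 108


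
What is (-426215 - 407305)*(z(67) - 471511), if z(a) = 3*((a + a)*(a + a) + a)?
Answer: 347946255840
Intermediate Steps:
z(a) = 3*a + 12*a² (z(a) = 3*((2*a)*(2*a) + a) = 3*(4*a² + a) = 3*(a + 4*a²) = 3*a + 12*a²)
(-426215 - 407305)*(z(67) - 471511) = (-426215 - 407305)*(3*67*(1 + 4*67) - 471511) = -833520*(3*67*(1 + 268) - 471511) = -833520*(3*67*269 - 471511) = -833520*(54069 - 471511) = -833520*(-417442) = 347946255840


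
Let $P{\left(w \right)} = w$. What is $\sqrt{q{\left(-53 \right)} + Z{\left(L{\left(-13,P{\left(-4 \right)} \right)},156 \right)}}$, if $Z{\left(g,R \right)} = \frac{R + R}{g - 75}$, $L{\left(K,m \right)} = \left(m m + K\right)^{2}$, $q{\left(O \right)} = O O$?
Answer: $\frac{\sqrt{339317}}{11} \approx 52.955$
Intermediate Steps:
$q{\left(O \right)} = O^{2}$
$L{\left(K,m \right)} = \left(K + m^{2}\right)^{2}$ ($L{\left(K,m \right)} = \left(m^{2} + K\right)^{2} = \left(K + m^{2}\right)^{2}$)
$Z{\left(g,R \right)} = \frac{2 R}{-75 + g}$
$\sqrt{q{\left(-53 \right)} + Z{\left(L{\left(-13,P{\left(-4 \right)} \right)},156 \right)}} = \sqrt{\left(-53\right)^{2} + 2 \cdot 156 \frac{1}{-75 + \left(-13 + \left(-4\right)^{2}\right)^{2}}} = \sqrt{2809 + 2 \cdot 156 \frac{1}{-75 + \left(-13 + 16\right)^{2}}} = \sqrt{2809 + 2 \cdot 156 \frac{1}{-75 + 3^{2}}} = \sqrt{2809 + 2 \cdot 156 \frac{1}{-75 + 9}} = \sqrt{2809 + 2 \cdot 156 \frac{1}{-66}} = \sqrt{2809 + 2 \cdot 156 \left(- \frac{1}{66}\right)} = \sqrt{2809 - \frac{52}{11}} = \sqrt{\frac{30847}{11}} = \frac{\sqrt{339317}}{11}$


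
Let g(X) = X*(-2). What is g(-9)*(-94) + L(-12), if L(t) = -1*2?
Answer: -1694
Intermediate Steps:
L(t) = -2
g(X) = -2*X
g(-9)*(-94) + L(-12) = -2*(-9)*(-94) - 2 = 18*(-94) - 2 = -1692 - 2 = -1694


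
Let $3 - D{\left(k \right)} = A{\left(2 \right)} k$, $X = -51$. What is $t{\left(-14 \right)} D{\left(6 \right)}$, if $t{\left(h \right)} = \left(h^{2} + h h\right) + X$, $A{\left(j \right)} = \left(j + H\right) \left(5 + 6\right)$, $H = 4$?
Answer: $-134013$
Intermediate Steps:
$A{\left(j \right)} = 44 + 11 j$ ($A{\left(j \right)} = \left(j + 4\right) \left(5 + 6\right) = \left(4 + j\right) 11 = 44 + 11 j$)
$t{\left(h \right)} = -51 + 2 h^{2}$ ($t{\left(h \right)} = \left(h^{2} + h h\right) - 51 = \left(h^{2} + h^{2}\right) - 51 = 2 h^{2} - 51 = -51 + 2 h^{2}$)
$D{\left(k \right)} = 3 - 66 k$ ($D{\left(k \right)} = 3 - \left(44 + 11 \cdot 2\right) k = 3 - \left(44 + 22\right) k = 3 - 66 k$)
$t{\left(-14 \right)} D{\left(6 \right)} = \left(-51 + 2 \left(-14\right)^{2}\right) \left(3 - 396\right) = \left(-51 + 2 \cdot 196\right) \left(3 - 396\right) = \left(-51 + 392\right) \left(-393\right) = 341 \left(-393\right) = -134013$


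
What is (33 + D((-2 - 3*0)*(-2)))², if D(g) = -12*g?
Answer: 225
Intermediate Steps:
(33 + D((-2 - 3*0)*(-2)))² = (33 - 12*(-2 - 3*0)*(-2))² = (33 - 12*(-2 + 0)*(-2))² = (33 - (-24)*(-2))² = (33 - 12*4)² = (33 - 48)² = (-15)² = 225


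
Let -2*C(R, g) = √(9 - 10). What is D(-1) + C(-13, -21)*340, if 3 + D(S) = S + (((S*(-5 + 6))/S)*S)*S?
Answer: -3 - 170*I ≈ -3.0 - 170.0*I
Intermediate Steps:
D(S) = -3 + S + S² (D(S) = -3 + (S + (((S*(-5 + 6))/S)*S)*S) = -3 + (S + (((S*1)/S)*S)*S) = -3 + (S + ((S/S)*S)*S) = -3 + (S + (1*S)*S) = -3 + (S + S*S) = -3 + (S + S²) = -3 + S + S²)
C(R, g) = -I/2 (C(R, g) = -√(9 - 10)/2 = -I/2)
D(-1) + C(-13, -21)*340 = (-3 - 1 + (-1)²) - I/2*340 = (-3 - 1 + 1) - 170*I = -3 - 170*I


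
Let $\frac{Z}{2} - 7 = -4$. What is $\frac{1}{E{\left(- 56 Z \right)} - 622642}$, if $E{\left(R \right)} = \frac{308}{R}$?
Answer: $- \frac{12}{7471715} \approx -1.6061 \cdot 10^{-6}$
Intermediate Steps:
$Z = 6$ ($Z = 14 + 2 \left(-4\right) = 14 - 8 = 6$)
$\frac{1}{E{\left(- 56 Z \right)} - 622642} = \frac{1}{\frac{308}{\left(-56\right) 6} - 622642} = \frac{1}{\frac{308}{-336} - 622642} = \frac{1}{308 \left(- \frac{1}{336}\right) - 622642} = \frac{1}{- \frac{11}{12} - 622642} = \frac{1}{- \frac{7471715}{12}} = - \frac{12}{7471715}$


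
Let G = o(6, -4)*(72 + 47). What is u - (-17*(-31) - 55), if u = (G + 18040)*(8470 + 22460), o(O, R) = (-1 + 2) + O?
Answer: 583741418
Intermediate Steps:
o(O, R) = 1 + O
G = 833 (G = (1 + 6)*(72 + 47) = 7*119 = 833)
u = 583741890 (u = (833 + 18040)*(8470 + 22460) = 18873*30930 = 583741890)
u - (-17*(-31) - 55) = 583741890 - (-17*(-31) - 55) = 583741890 - (527 - 55) = 583741890 - 1*472 = 583741890 - 472 = 583741418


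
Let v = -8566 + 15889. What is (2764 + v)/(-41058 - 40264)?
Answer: -10087/81322 ≈ -0.12404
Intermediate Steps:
v = 7323
(2764 + v)/(-41058 - 40264) = (2764 + 7323)/(-41058 - 40264) = 10087/(-81322) = 10087*(-1/81322) = -10087/81322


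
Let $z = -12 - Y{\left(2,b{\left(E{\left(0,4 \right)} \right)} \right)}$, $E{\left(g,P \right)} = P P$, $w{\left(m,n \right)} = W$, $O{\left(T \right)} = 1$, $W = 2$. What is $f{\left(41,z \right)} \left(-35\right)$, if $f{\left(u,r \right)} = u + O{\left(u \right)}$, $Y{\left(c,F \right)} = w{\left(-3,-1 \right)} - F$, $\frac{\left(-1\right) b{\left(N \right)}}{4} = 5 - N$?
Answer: $-1470$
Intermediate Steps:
$w{\left(m,n \right)} = 2$
$E{\left(g,P \right)} = P^{2}$
$b{\left(N \right)} = -20 + 4 N$ ($b{\left(N \right)} = - 4 \left(5 - N\right) = -20 + 4 N$)
$Y{\left(c,F \right)} = 2 - F$
$z = 30$ ($z = -12 - \left(2 - \left(-20 + 4 \cdot 4^{2}\right)\right) = -12 - \left(2 - \left(-20 + 4 \cdot 16\right)\right) = -12 - \left(2 - \left(-20 + 64\right)\right) = -12 - \left(2 - 44\right) = -12 - -42 = -12 + 42 = 30$)
$f{\left(u,r \right)} = 1 + u$ ($f{\left(u,r \right)} = u + 1 = 1 + u$)
$f{\left(41,z \right)} \left(-35\right) = \left(1 + 41\right) \left(-35\right) = 42 \left(-35\right) = -1470$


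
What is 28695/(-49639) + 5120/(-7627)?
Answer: -473008445/378596653 ≈ -1.2494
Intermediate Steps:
28695/(-49639) + 5120/(-7627) = 28695*(-1/49639) + 5120*(-1/7627) = -28695/49639 - 5120/7627 = -473008445/378596653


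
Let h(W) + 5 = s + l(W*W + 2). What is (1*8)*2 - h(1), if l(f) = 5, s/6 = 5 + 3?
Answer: -32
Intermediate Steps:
s = 48 (s = 6*(5 + 3) = 6*8 = 48)
h(W) = 48 (h(W) = -5 + (48 + 5) = -5 + 53 = 48)
(1*8)*2 - h(1) = (1*8)*2 - 1*48 = 8*2 - 48 = 16 - 48 = -32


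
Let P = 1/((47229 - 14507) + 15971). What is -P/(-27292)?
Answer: 1/1328929356 ≈ 7.5249e-10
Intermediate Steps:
P = 1/48693 (P = 1/(32722 + 15971) = 1/48693 ≈ 2.0537e-5)
-P/(-27292) = -1*1/48693/(-27292) = -1/48693*(-1/27292) = 1/1328929356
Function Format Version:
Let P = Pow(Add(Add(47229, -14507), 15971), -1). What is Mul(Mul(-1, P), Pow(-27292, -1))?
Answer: Rational(1, 1328929356) ≈ 7.5249e-10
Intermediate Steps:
P = Rational(1, 48693) (P = Pow(Add(32722, 15971), -1) = Pow(48693, -1) = Rational(1, 48693) ≈ 2.0537e-5)
Mul(Mul(-1, P), Pow(-27292, -1)) = Mul(Mul(-1, Rational(1, 48693)), Pow(-27292, -1)) = Mul(Rational(-1, 48693), Rational(-1, 27292)) = Rational(1, 1328929356)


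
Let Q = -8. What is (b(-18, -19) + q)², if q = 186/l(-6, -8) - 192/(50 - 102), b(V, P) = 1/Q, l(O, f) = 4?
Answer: 27112849/10816 ≈ 2506.7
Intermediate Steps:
b(V, P) = -⅛ (b(V, P) = 1/(-8) = -⅛)
q = 1305/26 (q = 186/4 - 192/(50 - 102) = 186*(¼) - 192/(-52) = 93/2 - 192*(-1/52) = 93/2 + 48/13 = 1305/26 ≈ 50.192)
(b(-18, -19) + q)² = (-⅛ + 1305/26)² = (5207/104)² = 27112849/10816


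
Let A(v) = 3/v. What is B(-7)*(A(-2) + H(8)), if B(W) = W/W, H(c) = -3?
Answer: -9/2 ≈ -4.5000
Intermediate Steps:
B(W) = 1
B(-7)*(A(-2) + H(8)) = 1*(3/(-2) - 3) = 1*(3*(-1/2) - 3) = 1*(-3/2 - 3) = 1*(-9/2) = -9/2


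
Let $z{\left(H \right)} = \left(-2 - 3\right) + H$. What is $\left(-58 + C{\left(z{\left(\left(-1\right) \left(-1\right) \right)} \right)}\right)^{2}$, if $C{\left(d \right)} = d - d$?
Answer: $3364$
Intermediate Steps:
$z{\left(H \right)} = -5 + H$
$C{\left(d \right)} = 0$
$\left(-58 + C{\left(z{\left(\left(-1\right) \left(-1\right) \right)} \right)}\right)^{2} = \left(-58 + 0\right)^{2} = \left(-58\right)^{2} = 3364$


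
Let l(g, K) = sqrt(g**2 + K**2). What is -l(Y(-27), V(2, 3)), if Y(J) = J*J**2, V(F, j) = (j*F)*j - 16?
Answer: -sqrt(387420493) ≈ -19683.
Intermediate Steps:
V(F, j) = -16 + F*j**2 (V(F, j) = (F*j)*j - 16 = F*j**2 - 16 = -16 + F*j**2)
Y(J) = J**3
l(g, K) = sqrt(K**2 + g**2)
-l(Y(-27), V(2, 3)) = -sqrt((-16 + 2*3**2)**2 + ((-27)**3)**2) = -sqrt((-16 + 2*9)**2 + (-19683)**2) = -sqrt((-16 + 18)**2 + 387420489) = -sqrt(2**2 + 387420489) = -sqrt(4 + 387420489) = -sqrt(387420493)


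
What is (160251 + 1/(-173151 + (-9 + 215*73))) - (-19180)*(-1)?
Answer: 22213745014/157465 ≈ 1.4107e+5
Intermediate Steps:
(160251 + 1/(-173151 + (-9 + 215*73))) - (-19180)*(-1) = (160251 + 1/(-173151 + (-9 + 15695))) - 140*137 = (160251 + 1/(-173151 + 15686)) - 19180 = (160251 + 1/(-157465)) - 19180 = (160251 - 1/157465) - 19180 = 25233923714/157465 - 19180 = 22213745014/157465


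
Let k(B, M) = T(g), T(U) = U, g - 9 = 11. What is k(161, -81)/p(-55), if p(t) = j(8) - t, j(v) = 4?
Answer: 20/59 ≈ 0.33898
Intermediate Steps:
g = 20 (g = 9 + 11 = 20)
k(B, M) = 20
p(t) = 4 - t
k(161, -81)/p(-55) = 20/(4 - 1*(-55)) = 20/(4 + 55) = 20/59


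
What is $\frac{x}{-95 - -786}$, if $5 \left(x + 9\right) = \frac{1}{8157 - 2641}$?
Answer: $- \frac{248219}{19057780} \approx -0.013025$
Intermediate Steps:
$x = - \frac{248219}{27580}$ ($x = -9 + \frac{1}{5 \left(8157 - 2641\right)} = -9 + \frac{1}{5 \cdot 5516} = -9 + \frac{1}{5} \cdot \frac{1}{5516} = -9 + \frac{1}{27580} = - \frac{248219}{27580} \approx -9.0$)
$\frac{x}{-95 - -786} = - \frac{248219}{27580 \left(-95 - -786\right)} = - \frac{248219}{27580 \left(-95 + 786\right)} = - \frac{248219}{27580 \cdot 691} = \left(- \frac{248219}{27580}\right) \frac{1}{691} = - \frac{248219}{19057780}$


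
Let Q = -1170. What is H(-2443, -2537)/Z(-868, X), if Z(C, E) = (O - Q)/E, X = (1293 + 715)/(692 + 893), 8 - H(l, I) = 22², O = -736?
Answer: -68272/49135 ≈ -1.3895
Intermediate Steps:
H(l, I) = -476 (H(l, I) = 8 - 1*22² = 8 - 1*484 = 8 - 484 = -476)
X = 2008/1585 ≈ 1.2669
Z(C, E) = 434/E (Z(C, E) = (-736 - 1*(-1170))/E = (-736 + 1170)/E = 434/E)
H(-2443, -2537)/Z(-868, X) = -476/(434/(2008/1585)) = -476/(434*(1585/2008)) = -476/343945/1004 = -476*1004/343945 = -68272/49135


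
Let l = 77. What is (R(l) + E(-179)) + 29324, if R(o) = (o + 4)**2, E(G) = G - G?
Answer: 35885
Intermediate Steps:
E(G) = 0
R(o) = (4 + o)**2
(R(l) + E(-179)) + 29324 = ((4 + 77)**2 + 0) + 29324 = (81**2 + 0) + 29324 = (6561 + 0) + 29324 = 6561 + 29324 = 35885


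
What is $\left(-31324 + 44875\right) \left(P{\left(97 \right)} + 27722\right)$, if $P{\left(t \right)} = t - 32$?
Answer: $376541637$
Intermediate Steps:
$P{\left(t \right)} = -32 + t$ ($P{\left(t \right)} = t - 32 = -32 + t$)
$\left(-31324 + 44875\right) \left(P{\left(97 \right)} + 27722\right) = \left(-31324 + 44875\right) \left(\left(-32 + 97\right) + 27722\right) = 13551 \left(65 + 27722\right) = 13551 \cdot 27787 = 376541637$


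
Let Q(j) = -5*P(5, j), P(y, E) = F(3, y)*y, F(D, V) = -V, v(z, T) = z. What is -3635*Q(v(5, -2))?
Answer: -454375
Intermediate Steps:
P(y, E) = -y**2 (P(y, E) = (-y)*y = -y**2)
Q(j) = 125 (Q(j) = -(-5)*5**2 = -(-5)*25 = -5*(-25) = 125)
-3635*Q(v(5, -2)) = -3635*125 = -454375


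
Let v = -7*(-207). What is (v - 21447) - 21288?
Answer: -41286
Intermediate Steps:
v = 1449
(v - 21447) - 21288 = (1449 - 21447) - 21288 = -19998 - 21288 = -41286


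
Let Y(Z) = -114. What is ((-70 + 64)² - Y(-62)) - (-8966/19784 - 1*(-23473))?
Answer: -230706633/9892 ≈ -23323.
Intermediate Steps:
((-70 + 64)² - Y(-62)) - (-8966/19784 - 1*(-23473)) = ((-70 + 64)² - 1*(-114)) - (-8966/19784 - 1*(-23473)) = ((-6)² + 114) - (-8966*1/19784 + 23473) = (36 + 114) - (-4483/9892 + 23473) = 150 - 1*232190433/9892 = 150 - 232190433/9892 = -230706633/9892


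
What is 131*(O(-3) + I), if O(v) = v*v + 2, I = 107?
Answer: 15458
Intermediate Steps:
O(v) = 2 + v² (O(v) = v² + 2 = 2 + v²)
131*(O(-3) + I) = 131*((2 + (-3)²) + 107) = 131*((2 + 9) + 107) = 131*(11 + 107) = 131*118 = 15458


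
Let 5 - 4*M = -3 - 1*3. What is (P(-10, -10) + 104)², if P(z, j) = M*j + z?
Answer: 17689/4 ≈ 4422.3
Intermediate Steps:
M = 11/4 (M = 5/4 - (-3 - 1*3)/4 = 5/4 - (-3 - 3)/4 = 5/4 - ¼*(-6) = 5/4 + 3/2 = 11/4 ≈ 2.7500)
P(z, j) = z + 11*j/4 (P(z, j) = 11*j/4 + z = z + 11*j/4)
(P(-10, -10) + 104)² = ((-10 + (11/4)*(-10)) + 104)² = ((-10 - 55/2) + 104)² = (-75/2 + 104)² = (133/2)² = 17689/4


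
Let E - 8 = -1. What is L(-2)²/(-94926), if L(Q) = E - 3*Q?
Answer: -13/7302 ≈ -0.0017803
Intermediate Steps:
E = 7 (E = 8 - 1 = 7)
L(Q) = 7 - 3*Q
L(-2)²/(-94926) = (7 - 3*(-2))²/(-94926) = (7 + 6)²*(-1/94926) = 13²*(-1/94926) = 169*(-1/94926) = -13/7302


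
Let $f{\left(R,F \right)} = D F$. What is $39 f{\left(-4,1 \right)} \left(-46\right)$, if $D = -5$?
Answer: $8970$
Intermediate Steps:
$f{\left(R,F \right)} = - 5 F$
$39 f{\left(-4,1 \right)} \left(-46\right) = 39 \left(\left(-5\right) 1\right) \left(-46\right) = 39 \left(-5\right) \left(-46\right) = \left(-195\right) \left(-46\right) = 8970$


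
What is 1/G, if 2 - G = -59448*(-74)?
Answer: -1/4399150 ≈ -2.2732e-7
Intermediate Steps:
G = -4399150 (G = 2 - (-59448)*(-74) = 2 - 1*4399152 = 2 - 4399152 = -4399150)
1/G = 1/(-4399150) = -1/4399150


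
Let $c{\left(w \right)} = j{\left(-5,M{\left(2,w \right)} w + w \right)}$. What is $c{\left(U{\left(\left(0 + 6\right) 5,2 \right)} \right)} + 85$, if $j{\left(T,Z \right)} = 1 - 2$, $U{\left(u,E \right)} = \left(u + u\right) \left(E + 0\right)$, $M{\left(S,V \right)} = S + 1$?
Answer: $84$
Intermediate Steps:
$M{\left(S,V \right)} = 1 + S$
$U{\left(u,E \right)} = 2 E u$ ($U{\left(u,E \right)} = 2 u E = 2 E u$)
$j{\left(T,Z \right)} = -1$ ($j{\left(T,Z \right)} = 1 - 2 = -1$)
$c{\left(w \right)} = -1$
$c{\left(U{\left(\left(0 + 6\right) 5,2 \right)} \right)} + 85 = -1 + 85 = 84$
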